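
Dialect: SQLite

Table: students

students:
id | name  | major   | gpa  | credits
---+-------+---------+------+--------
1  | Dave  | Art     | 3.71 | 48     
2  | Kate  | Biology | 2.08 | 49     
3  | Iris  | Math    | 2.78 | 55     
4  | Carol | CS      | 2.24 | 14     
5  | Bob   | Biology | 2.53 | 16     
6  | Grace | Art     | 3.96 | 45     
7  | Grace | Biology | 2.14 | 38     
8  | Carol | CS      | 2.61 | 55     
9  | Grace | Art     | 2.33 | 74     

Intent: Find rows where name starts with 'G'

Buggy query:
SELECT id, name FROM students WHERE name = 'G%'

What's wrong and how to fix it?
Bug: '=' compares the literal string including the % character; pattern matching needs LIKE

Fix: Replace '=' with LIKE so 'G%' is treated as a pattern

Corrected query:
SELECT id, name FROM students WHERE name LIKE 'G%'

Result:
id | name 
---+------
6  | Grace
7  | Grace
9  | Grace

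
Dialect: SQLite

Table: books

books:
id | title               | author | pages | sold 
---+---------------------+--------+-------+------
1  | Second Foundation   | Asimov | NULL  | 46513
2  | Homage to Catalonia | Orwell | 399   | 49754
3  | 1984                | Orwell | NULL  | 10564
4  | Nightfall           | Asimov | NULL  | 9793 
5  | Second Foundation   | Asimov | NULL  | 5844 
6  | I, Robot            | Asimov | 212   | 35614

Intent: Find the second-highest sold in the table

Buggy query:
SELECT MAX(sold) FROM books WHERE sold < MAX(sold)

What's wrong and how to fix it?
Bug: The inner MAX is an aggregate inside WHERE, which is not allowed

Fix: Compute the overall MAX in a subquery, then take MAX of rows below it

Corrected query:
SELECT MAX(sold) FROM books WHERE sold < (SELECT MAX(sold) FROM books)

Result:
MAX(sold)
---------
46513    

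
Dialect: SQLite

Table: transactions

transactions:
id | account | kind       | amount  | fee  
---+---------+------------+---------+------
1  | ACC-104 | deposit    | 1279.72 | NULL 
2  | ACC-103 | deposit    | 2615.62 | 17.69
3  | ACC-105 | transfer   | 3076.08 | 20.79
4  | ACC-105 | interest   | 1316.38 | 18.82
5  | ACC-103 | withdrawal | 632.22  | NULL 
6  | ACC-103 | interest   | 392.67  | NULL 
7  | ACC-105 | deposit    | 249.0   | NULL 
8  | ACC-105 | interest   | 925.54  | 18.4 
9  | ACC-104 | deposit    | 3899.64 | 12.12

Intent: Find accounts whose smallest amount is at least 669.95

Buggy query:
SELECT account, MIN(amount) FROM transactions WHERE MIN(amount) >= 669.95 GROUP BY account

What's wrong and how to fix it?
Bug: MIN() in WHERE is a misuse of aggregate

Fix: Use HAVING for the per-group MIN condition

Corrected query:
SELECT account, MIN(amount) FROM transactions GROUP BY account HAVING MIN(amount) >= 669.95

Result:
account | MIN(amount)
--------+------------
ACC-104 | 1279.72    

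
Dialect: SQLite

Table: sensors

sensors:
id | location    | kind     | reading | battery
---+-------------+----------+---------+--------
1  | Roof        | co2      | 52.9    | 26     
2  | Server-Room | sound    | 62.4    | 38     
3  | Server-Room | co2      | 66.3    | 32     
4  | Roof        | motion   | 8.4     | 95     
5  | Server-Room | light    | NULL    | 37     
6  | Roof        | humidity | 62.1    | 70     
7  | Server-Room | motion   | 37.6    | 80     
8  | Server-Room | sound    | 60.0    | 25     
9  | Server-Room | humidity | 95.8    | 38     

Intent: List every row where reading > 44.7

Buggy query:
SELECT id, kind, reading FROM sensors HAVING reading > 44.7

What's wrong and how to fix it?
Bug: HAVING filters the output of aggregation, but this query has no GROUP BY and no aggregate functions, so SQLite rejects it (HAVING clause on a non-aggregate query); the condition here is per row

Fix: Use WHERE for row-level filtering

Corrected query:
SELECT id, kind, reading FROM sensors WHERE reading > 44.7

Result:
id | kind     | reading
---+----------+--------
1  | co2      | 52.9   
2  | sound    | 62.4   
3  | co2      | 66.3   
6  | humidity | 62.1   
8  | sound    | 60     
9  | humidity | 95.8   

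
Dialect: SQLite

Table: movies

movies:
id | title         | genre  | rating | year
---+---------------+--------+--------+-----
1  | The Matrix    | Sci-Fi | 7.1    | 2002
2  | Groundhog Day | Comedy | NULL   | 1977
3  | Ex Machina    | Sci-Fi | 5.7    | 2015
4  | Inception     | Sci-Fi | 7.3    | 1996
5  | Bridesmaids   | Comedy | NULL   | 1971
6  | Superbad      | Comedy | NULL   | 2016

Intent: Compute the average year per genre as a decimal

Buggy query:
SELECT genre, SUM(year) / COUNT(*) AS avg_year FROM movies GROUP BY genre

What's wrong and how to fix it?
Bug: Both operands are integers, so '/' performs integer division and truncates

Fix: Multiply by 1.0 (or CAST to REAL) to force floating-point division

Corrected query:
SELECT genre, SUM(year) * 1.0 / COUNT(*) AS avg_year FROM movies GROUP BY genre

Result:
genre  | avg_year   
-------+------------
Comedy | 1988       
Sci-Fi | 2004.333333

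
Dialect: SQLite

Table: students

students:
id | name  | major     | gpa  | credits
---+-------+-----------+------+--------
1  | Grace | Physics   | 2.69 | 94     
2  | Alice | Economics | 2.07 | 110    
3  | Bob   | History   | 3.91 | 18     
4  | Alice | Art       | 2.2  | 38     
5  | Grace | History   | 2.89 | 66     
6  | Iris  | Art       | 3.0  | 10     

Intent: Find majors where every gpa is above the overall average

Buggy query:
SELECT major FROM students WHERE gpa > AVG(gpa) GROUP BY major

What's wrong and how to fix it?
Bug: AVG() is an aggregate; it can't sit directly in WHERE

Fix: Compute the overall average in a scalar subquery and compare each group's MIN against it in HAVING

Corrected query:
SELECT major FROM students GROUP BY major HAVING MIN(gpa) > (SELECT AVG(gpa) FROM students)

Result:
major  
-------
History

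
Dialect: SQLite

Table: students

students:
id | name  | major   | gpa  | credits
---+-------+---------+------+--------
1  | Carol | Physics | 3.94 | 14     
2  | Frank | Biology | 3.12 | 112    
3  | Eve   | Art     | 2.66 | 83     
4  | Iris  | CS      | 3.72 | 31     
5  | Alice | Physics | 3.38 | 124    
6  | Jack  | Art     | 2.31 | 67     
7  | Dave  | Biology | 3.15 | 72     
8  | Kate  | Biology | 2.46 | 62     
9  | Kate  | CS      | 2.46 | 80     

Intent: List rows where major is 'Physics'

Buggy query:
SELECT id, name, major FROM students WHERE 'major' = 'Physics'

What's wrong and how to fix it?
Bug: 'major' in single quotes is a string literal, not the column; the comparison is literal-vs-literal and never true

Fix: Reference the column as major without single quotes

Corrected query:
SELECT id, name, major FROM students WHERE major = 'Physics'

Result:
id | name  | major  
---+-------+--------
1  | Carol | Physics
5  | Alice | Physics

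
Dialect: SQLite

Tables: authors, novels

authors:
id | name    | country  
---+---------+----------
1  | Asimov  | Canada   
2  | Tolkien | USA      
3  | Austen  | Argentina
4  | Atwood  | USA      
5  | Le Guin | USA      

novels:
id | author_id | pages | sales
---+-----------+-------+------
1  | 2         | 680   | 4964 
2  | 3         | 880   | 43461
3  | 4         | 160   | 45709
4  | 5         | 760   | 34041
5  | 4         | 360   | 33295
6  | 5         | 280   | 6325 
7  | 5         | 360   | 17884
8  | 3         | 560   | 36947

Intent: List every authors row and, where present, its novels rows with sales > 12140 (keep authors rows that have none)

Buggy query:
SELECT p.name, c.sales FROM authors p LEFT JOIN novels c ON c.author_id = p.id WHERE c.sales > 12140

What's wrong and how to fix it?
Bug: A WHERE condition on the right-hand table after LEFT JOIN drops unmatched parents

Fix: Move the right-table condition into the ON clause so unmatched parents are kept

Corrected query:
SELECT p.name, c.sales FROM authors p LEFT JOIN novels c ON c.author_id = p.id AND c.sales > 12140

Result:
name    | sales
--------+------
Asimov  | NULL 
Tolkien | NULL 
Austen  | 36947
Austen  | 43461
Atwood  | 33295
Atwood  | 45709
Le Guin | 17884
Le Guin | 34041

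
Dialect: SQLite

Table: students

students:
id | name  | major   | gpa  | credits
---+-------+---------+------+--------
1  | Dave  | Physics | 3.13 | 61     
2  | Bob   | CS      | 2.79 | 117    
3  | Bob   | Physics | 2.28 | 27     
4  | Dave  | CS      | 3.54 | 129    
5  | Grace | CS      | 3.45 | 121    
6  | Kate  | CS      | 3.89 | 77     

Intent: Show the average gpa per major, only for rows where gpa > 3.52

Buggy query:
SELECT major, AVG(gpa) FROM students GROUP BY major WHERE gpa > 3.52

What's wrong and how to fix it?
Bug: Row-level WHERE must come before GROUP BY in the clause order

Fix: Place WHERE between FROM and GROUP BY

Corrected query:
SELECT major, AVG(gpa) FROM students WHERE gpa > 3.52 GROUP BY major

Result:
major | AVG(gpa)
------+---------
CS    | 3.715   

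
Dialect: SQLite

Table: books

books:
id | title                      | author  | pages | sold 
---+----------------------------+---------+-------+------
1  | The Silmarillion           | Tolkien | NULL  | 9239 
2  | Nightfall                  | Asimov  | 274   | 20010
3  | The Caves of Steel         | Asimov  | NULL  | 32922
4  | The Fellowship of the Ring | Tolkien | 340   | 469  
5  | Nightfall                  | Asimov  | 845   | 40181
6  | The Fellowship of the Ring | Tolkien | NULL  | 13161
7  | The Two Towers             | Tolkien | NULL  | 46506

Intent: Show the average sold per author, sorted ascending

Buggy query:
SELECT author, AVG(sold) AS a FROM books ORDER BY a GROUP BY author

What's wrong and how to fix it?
Bug: ORDER BY appears before GROUP BY; SQL clause order requires GROUP BY first

Fix: Move ORDER BY to the end, after GROUP BY

Corrected query:
SELECT author, AVG(sold) AS a FROM books GROUP BY author ORDER BY a

Result:
author  | a           
--------+-------------
Tolkien | 17343.75    
Asimov  | 31037.666667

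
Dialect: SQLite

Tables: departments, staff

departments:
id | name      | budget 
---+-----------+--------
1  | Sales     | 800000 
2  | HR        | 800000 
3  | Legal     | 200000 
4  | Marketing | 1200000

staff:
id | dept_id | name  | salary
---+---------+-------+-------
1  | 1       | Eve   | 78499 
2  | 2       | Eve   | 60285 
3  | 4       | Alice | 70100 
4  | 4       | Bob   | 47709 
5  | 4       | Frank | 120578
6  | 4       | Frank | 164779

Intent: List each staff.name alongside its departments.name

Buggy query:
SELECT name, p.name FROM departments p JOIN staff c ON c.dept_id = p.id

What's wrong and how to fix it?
Bug: Both tables have a 'name' column; the unqualified reference is ambiguous

Fix: Qualify the column with its table alias (c.name)

Corrected query:
SELECT c.name, p.name FROM departments p JOIN staff c ON c.dept_id = p.id

Result:
name  | name     
------+----------
Eve   | Sales    
Eve   | HR       
Alice | Marketing
Bob   | Marketing
Frank | Marketing
Frank | Marketing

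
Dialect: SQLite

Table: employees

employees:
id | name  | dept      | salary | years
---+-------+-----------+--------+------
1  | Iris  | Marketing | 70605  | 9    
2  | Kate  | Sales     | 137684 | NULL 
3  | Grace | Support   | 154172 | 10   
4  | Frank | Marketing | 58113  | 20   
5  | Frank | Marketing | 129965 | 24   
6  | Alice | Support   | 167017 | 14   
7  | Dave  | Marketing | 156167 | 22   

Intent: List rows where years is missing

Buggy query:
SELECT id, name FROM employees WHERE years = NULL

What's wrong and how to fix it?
Bug: Comparing to NULL with '=' never matches; NULL = NULL is unknown, not true

Fix: Replace '= NULL' with 'IS NULL'

Corrected query:
SELECT id, name FROM employees WHERE years IS NULL

Result:
id | name
---+-----
2  | Kate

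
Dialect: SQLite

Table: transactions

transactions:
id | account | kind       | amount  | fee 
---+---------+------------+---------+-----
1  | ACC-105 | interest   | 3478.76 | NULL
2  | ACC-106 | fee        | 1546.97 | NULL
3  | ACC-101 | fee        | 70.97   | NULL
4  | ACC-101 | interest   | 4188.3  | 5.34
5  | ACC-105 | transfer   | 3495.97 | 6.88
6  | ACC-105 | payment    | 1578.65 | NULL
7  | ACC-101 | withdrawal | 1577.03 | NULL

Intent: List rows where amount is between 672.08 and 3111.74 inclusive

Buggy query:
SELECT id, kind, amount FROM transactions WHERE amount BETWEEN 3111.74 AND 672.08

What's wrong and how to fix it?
Bug: BETWEEN expects the lower bound first; with 3111.74 AND 672.08 the range is empty

Fix: Write BETWEEN 672.08 AND 3111.74

Corrected query:
SELECT id, kind, amount FROM transactions WHERE amount BETWEEN 672.08 AND 3111.74

Result:
id | kind       | amount 
---+------------+--------
2  | fee        | 1546.97
6  | payment    | 1578.65
7  | withdrawal | 1577.03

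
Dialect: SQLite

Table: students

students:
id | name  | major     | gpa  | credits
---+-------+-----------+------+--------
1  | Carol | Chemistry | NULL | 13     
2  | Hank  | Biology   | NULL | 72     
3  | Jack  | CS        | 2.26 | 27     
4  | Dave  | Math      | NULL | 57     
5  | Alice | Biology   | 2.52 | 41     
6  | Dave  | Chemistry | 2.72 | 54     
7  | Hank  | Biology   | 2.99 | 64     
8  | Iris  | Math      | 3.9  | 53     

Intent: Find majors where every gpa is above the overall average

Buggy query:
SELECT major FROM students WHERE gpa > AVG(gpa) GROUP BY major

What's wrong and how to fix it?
Bug: WHERE evaluates per row before aggregation, so AVG() is unavailable

Fix: Use a subquery for AVG and a HAVING MIN(...) filter so the condition holds for every row in the group

Corrected query:
SELECT major FROM students GROUP BY major HAVING MIN(gpa) > (SELECT AVG(gpa) FROM students)

Result:
major
-----
Math 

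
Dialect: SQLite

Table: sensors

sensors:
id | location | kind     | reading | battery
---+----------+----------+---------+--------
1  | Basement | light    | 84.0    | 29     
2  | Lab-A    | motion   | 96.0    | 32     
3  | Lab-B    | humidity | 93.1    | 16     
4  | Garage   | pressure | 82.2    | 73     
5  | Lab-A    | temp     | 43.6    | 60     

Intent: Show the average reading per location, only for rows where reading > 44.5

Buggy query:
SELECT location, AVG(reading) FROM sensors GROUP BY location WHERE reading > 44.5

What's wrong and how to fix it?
Bug: WHERE cannot follow GROUP BY

Fix: Place WHERE between FROM and GROUP BY

Corrected query:
SELECT location, AVG(reading) FROM sensors WHERE reading > 44.5 GROUP BY location

Result:
location | AVG(reading)
---------+-------------
Basement | 84          
Garage   | 82.2        
Lab-A    | 96          
Lab-B    | 93.1        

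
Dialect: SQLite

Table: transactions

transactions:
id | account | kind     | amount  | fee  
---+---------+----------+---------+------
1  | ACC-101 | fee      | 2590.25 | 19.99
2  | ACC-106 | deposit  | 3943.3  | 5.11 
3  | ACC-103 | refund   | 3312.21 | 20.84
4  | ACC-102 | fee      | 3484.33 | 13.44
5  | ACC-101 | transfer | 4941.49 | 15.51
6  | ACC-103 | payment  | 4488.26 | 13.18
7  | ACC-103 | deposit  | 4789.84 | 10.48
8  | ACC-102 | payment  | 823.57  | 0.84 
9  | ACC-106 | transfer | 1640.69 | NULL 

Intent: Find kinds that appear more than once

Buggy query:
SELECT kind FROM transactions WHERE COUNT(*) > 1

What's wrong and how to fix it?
Bug: WHERE can't reference COUNT(*); aggregates are computed after WHERE

Fix: Group first, then use HAVING for the count condition

Corrected query:
SELECT kind FROM transactions GROUP BY kind HAVING COUNT(*) > 1

Result:
kind    
--------
deposit 
fee     
payment 
transfer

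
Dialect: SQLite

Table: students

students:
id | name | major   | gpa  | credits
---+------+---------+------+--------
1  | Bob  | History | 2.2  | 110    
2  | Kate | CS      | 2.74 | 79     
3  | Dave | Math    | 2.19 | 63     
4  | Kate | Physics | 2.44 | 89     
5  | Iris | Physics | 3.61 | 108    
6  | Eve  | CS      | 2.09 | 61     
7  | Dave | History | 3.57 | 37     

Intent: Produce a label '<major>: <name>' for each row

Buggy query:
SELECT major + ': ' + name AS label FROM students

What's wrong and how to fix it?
Bug: SQLite uses || for string concatenation; + coerces text to numbers (yielding 0)

Fix: Use the || operator for string concatenation

Corrected query:
SELECT major || ': ' || name AS label FROM students

Result:
label        
-------------
History: Bob 
CS: Kate     
Math: Dave   
Physics: Kate
Physics: Iris
CS: Eve      
History: Dave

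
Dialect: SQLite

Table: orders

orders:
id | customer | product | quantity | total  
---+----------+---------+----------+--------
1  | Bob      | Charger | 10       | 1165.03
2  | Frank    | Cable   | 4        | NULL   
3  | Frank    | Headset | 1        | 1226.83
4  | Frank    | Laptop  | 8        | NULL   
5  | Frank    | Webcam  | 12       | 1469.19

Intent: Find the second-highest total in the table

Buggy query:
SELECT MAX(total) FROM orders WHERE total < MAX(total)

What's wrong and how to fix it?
Bug: MAX(total) on the right of the comparison is an aggregate-in-WHERE error

Fix: Compute the overall MAX in a subquery, then take MAX of rows below it

Corrected query:
SELECT MAX(total) FROM orders WHERE total < (SELECT MAX(total) FROM orders)

Result:
MAX(total)
----------
1226.83   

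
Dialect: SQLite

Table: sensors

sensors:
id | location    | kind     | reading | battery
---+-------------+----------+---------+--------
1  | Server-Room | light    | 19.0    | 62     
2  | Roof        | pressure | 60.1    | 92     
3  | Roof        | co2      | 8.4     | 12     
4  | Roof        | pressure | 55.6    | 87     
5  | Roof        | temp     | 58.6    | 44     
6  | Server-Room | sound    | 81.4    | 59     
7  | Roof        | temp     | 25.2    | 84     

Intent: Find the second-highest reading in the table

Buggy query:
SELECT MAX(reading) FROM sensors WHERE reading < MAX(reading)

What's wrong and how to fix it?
Bug: The inner MAX is an aggregate inside WHERE, which is not allowed

Fix: Compute the overall MAX in a subquery, then take MAX of rows below it

Corrected query:
SELECT MAX(reading) FROM sensors WHERE reading < (SELECT MAX(reading) FROM sensors)

Result:
MAX(reading)
------------
60.1        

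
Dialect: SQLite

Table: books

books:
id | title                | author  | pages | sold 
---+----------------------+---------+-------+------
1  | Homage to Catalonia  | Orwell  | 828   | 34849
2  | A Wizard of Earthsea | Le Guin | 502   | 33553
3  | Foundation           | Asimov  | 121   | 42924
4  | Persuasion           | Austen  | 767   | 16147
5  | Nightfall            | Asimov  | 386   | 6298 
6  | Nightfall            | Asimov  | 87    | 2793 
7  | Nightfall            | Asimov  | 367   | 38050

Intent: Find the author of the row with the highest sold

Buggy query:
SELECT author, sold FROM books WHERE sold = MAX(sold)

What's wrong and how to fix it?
Bug: WHERE is evaluated per row; an aggregate over the whole table isn't defined there

Fix: Wrap MAX in a scalar subquery so WHERE compares against a single value

Corrected query:
SELECT author, sold FROM books WHERE sold = (SELECT MAX(sold) FROM books)

Result:
author | sold 
-------+------
Asimov | 42924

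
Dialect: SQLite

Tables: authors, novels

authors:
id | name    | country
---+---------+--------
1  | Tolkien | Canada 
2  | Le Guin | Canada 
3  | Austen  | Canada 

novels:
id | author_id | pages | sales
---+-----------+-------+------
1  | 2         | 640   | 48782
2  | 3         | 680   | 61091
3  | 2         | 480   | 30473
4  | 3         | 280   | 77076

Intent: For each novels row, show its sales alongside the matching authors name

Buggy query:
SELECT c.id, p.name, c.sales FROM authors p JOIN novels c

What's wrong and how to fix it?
Bug: Missing join condition: each novels row is matched to all authors rows instead of just its own

Fix: Add ON c.author_id = p.id to the JOIN

Corrected query:
SELECT c.id, p.name, c.sales FROM authors p JOIN novels c ON c.author_id = p.id

Result:
id | name    | sales
---+---------+------
1  | Le Guin | 48782
2  | Austen  | 61091
3  | Le Guin | 30473
4  | Austen  | 77076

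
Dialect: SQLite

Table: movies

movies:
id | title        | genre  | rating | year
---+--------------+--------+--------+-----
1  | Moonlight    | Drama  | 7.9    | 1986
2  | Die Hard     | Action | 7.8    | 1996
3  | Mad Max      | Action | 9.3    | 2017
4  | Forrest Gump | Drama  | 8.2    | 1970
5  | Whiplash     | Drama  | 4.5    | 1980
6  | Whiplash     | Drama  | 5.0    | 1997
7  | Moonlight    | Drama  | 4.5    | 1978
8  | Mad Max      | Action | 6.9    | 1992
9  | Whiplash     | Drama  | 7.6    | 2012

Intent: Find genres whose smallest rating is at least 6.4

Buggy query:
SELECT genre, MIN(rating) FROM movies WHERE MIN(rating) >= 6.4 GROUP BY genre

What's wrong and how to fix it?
Bug: Aggregates like MIN are computed per group after WHERE runs

Fix: Use HAVING for the per-group MIN condition

Corrected query:
SELECT genre, MIN(rating) FROM movies GROUP BY genre HAVING MIN(rating) >= 6.4

Result:
genre  | MIN(rating)
-------+------------
Action | 6.9        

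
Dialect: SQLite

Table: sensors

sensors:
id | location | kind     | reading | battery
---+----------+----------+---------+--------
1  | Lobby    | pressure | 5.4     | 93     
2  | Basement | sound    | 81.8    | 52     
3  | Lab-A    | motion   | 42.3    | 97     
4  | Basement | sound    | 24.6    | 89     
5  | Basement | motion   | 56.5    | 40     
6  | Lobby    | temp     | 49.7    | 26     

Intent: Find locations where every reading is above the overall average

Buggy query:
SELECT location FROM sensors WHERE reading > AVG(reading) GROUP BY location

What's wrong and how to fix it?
Bug: WHERE evaluates per row before aggregation, so AVG() is unavailable

Fix: Use a subquery for AVG and a HAVING MIN(...) filter so the condition holds for every row in the group

Corrected query:
SELECT location FROM sensors GROUP BY location HAVING MIN(reading) > (SELECT AVG(reading) FROM sensors)

Result:
(no rows)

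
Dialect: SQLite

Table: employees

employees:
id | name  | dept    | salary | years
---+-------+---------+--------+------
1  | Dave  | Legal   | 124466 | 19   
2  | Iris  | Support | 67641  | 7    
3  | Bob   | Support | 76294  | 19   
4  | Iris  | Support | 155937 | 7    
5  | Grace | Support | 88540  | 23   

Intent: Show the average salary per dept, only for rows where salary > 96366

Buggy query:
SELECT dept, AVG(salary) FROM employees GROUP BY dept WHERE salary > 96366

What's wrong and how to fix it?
Bug: WHERE cannot follow GROUP BY

Fix: Move the WHERE clause before GROUP BY

Corrected query:
SELECT dept, AVG(salary) FROM employees WHERE salary > 96366 GROUP BY dept

Result:
dept    | AVG(salary)
--------+------------
Legal   | 124466     
Support | 155937     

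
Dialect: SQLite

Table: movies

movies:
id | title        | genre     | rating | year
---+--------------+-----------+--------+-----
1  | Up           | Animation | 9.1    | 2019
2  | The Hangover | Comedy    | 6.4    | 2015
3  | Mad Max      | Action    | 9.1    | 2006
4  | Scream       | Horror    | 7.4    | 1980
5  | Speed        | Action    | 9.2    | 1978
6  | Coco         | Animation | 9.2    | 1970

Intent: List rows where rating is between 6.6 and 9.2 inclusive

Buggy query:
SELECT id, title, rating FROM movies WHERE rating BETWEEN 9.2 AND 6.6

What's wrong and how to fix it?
Bug: BETWEEN expects the lower bound first; with 9.2 AND 6.6 the range is empty

Fix: Swap the bounds so the smaller value comes first

Corrected query:
SELECT id, title, rating FROM movies WHERE rating BETWEEN 6.6 AND 9.2

Result:
id | title   | rating
---+---------+-------
1  | Up      | 9.1   
3  | Mad Max | 9.1   
4  | Scream  | 7.4   
5  | Speed   | 9.2   
6  | Coco    | 9.2   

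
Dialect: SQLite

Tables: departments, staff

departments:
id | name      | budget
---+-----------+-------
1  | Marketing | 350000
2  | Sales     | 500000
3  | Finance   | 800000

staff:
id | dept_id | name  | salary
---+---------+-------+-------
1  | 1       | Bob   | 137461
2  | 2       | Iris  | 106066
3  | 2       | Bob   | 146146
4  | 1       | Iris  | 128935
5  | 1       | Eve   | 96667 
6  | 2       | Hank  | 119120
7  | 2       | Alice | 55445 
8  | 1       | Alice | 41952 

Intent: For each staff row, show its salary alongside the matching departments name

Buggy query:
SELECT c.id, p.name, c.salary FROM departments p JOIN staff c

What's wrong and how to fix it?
Bug: Missing join condition: each staff row is matched to all departments rows instead of just its own

Fix: Specify the join condition linking the foreign key to the parent id

Corrected query:
SELECT c.id, p.name, c.salary FROM departments p JOIN staff c ON c.dept_id = p.id

Result:
id | name      | salary
---+-----------+-------
1  | Marketing | 137461
2  | Sales     | 106066
3  | Sales     | 146146
4  | Marketing | 128935
5  | Marketing | 96667 
6  | Sales     | 119120
7  | Sales     | 55445 
8  | Marketing | 41952 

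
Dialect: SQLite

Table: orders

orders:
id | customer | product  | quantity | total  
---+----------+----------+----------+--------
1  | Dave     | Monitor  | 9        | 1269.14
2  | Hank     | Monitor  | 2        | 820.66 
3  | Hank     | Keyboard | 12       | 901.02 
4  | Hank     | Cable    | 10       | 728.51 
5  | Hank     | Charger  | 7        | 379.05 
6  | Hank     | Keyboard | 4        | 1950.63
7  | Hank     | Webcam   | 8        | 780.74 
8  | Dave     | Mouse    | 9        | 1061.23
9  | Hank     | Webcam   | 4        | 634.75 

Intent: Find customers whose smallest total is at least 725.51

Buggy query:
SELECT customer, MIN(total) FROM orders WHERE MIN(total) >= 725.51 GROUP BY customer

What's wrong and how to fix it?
Bug: MIN() in WHERE is a misuse of aggregate

Fix: Replace WHERE with HAVING after the GROUP BY

Corrected query:
SELECT customer, MIN(total) FROM orders GROUP BY customer HAVING MIN(total) >= 725.51

Result:
customer | MIN(total)
---------+-----------
Dave     | 1061.23   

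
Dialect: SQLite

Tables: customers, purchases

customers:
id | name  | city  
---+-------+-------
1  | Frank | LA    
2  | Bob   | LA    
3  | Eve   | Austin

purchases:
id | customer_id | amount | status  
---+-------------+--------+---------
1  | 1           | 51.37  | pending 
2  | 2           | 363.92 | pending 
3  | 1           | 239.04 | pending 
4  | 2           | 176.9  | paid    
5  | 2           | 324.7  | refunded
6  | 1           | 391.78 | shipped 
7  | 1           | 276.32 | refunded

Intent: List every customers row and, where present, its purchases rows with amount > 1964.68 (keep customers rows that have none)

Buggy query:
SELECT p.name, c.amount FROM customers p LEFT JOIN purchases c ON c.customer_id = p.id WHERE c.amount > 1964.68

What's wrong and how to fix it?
Bug: A WHERE condition on the right-hand table after LEFT JOIN drops unmatched parents

Fix: Move the right-table condition into the ON clause so unmatched parents are kept

Corrected query:
SELECT p.name, c.amount FROM customers p LEFT JOIN purchases c ON c.customer_id = p.id AND c.amount > 1964.68

Result:
name  | amount
------+-------
Frank | NULL  
Bob   | NULL  
Eve   | NULL  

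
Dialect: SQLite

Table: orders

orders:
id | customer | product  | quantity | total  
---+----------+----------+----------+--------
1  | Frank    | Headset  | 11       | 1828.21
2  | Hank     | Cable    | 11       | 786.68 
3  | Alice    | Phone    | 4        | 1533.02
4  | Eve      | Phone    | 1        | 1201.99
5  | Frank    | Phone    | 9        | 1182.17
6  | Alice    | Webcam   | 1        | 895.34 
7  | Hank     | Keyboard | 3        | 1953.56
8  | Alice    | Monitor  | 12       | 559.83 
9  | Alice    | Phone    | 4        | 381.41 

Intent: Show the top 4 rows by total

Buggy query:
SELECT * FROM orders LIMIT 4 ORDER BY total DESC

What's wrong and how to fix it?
Bug: LIMIT must come after ORDER BY

Fix: Swap the clauses: ORDER BY first, then LIMIT

Corrected query:
SELECT * FROM orders ORDER BY total DESC LIMIT 4

Result:
id | customer | product  | quantity | total  
---+----------+----------+----------+--------
7  | Hank     | Keyboard | 3        | 1953.56
1  | Frank    | Headset  | 11       | 1828.21
3  | Alice    | Phone    | 4        | 1533.02
4  | Eve      | Phone    | 1        | 1201.99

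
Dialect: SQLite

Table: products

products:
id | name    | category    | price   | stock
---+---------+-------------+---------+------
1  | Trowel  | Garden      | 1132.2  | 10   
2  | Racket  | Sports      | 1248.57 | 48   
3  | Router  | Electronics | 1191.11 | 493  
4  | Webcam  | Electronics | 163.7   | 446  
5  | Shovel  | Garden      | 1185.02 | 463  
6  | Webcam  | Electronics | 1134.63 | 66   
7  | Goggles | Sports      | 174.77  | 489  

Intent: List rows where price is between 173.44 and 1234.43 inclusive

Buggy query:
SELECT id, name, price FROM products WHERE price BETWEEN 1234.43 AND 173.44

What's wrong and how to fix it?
Bug: BETWEEN expects the lower bound first; with 1234.43 AND 173.44 the range is empty

Fix: Swap the bounds so the smaller value comes first

Corrected query:
SELECT id, name, price FROM products WHERE price BETWEEN 173.44 AND 1234.43

Result:
id | name    | price  
---+---------+--------
1  | Trowel  | 1132.2 
3  | Router  | 1191.11
5  | Shovel  | 1185.02
6  | Webcam  | 1134.63
7  | Goggles | 174.77 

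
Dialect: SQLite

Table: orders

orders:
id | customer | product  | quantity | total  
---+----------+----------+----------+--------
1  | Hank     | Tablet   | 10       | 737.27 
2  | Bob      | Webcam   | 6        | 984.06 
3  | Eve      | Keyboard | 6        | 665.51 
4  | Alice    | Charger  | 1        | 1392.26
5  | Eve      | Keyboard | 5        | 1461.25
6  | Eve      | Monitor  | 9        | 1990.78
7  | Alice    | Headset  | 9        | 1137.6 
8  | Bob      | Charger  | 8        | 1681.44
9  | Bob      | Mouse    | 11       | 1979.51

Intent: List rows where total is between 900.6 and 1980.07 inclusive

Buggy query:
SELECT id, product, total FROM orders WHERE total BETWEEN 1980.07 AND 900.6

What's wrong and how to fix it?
Bug: BETWEEN expects the lower bound first; with 1980.07 AND 900.6 the range is empty

Fix: Swap the bounds so the smaller value comes first

Corrected query:
SELECT id, product, total FROM orders WHERE total BETWEEN 900.6 AND 1980.07

Result:
id | product  | total  
---+----------+--------
2  | Webcam   | 984.06 
4  | Charger  | 1392.26
5  | Keyboard | 1461.25
7  | Headset  | 1137.6 
8  | Charger  | 1681.44
9  | Mouse    | 1979.51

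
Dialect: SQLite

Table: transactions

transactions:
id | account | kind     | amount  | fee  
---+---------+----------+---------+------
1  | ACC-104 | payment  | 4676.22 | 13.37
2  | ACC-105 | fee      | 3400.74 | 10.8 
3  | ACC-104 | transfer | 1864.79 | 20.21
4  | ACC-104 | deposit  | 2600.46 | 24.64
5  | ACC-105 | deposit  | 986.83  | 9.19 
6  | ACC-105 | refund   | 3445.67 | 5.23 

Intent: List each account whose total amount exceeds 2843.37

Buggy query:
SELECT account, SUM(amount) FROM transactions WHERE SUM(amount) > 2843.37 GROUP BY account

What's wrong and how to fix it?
Bug: SUM(amount) is an aggregate, but WHERE filters rows before aggregation

Fix: Use HAVING (which filters groups after aggregation) instead of WHERE

Corrected query:
SELECT account, SUM(amount) FROM transactions GROUP BY account HAVING SUM(amount) > 2843.37

Result:
account | SUM(amount)
--------+------------
ACC-104 | 9141.47    
ACC-105 | 7833.24    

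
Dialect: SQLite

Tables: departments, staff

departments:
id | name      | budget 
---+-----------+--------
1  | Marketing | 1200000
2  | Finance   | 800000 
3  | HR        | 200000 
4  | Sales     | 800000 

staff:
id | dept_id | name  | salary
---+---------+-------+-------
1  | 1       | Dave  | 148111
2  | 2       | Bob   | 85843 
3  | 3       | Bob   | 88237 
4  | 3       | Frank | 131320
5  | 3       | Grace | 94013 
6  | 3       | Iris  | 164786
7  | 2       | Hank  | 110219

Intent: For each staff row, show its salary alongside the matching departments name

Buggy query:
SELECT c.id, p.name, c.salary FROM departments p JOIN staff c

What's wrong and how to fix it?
Bug: Missing join condition: each staff row is matched to all departments rows instead of just its own

Fix: Specify the join condition linking the foreign key to the parent id

Corrected query:
SELECT c.id, p.name, c.salary FROM departments p JOIN staff c ON c.dept_id = p.id

Result:
id | name      | salary
---+-----------+-------
1  | Marketing | 148111
2  | Finance   | 85843 
3  | HR        | 88237 
4  | HR        | 131320
5  | HR        | 94013 
6  | HR        | 164786
7  | Finance   | 110219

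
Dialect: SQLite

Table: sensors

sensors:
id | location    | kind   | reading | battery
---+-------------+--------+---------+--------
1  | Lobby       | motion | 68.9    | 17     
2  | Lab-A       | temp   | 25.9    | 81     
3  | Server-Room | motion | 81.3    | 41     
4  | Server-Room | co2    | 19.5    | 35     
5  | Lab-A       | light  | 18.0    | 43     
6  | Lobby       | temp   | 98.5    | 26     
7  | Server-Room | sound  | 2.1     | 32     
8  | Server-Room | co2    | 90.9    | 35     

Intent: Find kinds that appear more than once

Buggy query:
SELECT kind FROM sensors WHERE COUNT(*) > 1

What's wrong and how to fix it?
Bug: WHERE can't reference COUNT(*); aggregates are computed after WHERE

Fix: GROUP BY kind, then filter groups with HAVING COUNT(*) > 1

Corrected query:
SELECT kind FROM sensors GROUP BY kind HAVING COUNT(*) > 1

Result:
kind  
------
co2   
motion
temp  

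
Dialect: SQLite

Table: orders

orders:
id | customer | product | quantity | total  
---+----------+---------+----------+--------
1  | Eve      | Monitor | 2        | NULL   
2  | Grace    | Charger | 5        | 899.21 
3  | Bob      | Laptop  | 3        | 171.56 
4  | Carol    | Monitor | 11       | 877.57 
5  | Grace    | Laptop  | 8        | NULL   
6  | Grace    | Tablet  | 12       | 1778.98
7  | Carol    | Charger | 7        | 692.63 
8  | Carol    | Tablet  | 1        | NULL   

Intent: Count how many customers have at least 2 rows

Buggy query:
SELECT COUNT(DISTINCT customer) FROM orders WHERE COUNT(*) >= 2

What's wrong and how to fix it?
Bug: WHERE filters individual rows, not groups, so a group-level COUNT is invalid there

Fix: Use a subquery that GROUPs and filters with HAVING, then count its rows

Corrected query:
SELECT COUNT(*) FROM (SELECT customer FROM orders GROUP BY customer HAVING COUNT(*) >= 2)

Result:
COUNT(*)
--------
2       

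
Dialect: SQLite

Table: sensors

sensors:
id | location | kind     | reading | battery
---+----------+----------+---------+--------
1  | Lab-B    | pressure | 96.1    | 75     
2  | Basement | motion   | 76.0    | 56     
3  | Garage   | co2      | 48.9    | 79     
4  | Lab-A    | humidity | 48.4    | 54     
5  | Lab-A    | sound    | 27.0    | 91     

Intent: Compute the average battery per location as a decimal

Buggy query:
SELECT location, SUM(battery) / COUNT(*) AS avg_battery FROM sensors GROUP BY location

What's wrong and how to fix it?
Bug: SUM(battery) and COUNT(*) are both integers; the division truncates the fractional part

Fix: Cast one side to REAL so the division keeps the fractional part

Corrected query:
SELECT location, SUM(battery) * 1.0 / COUNT(*) AS avg_battery FROM sensors GROUP BY location

Result:
location | avg_battery
---------+------------
Basement | 56         
Garage   | 79         
Lab-A    | 72.5       
Lab-B    | 75         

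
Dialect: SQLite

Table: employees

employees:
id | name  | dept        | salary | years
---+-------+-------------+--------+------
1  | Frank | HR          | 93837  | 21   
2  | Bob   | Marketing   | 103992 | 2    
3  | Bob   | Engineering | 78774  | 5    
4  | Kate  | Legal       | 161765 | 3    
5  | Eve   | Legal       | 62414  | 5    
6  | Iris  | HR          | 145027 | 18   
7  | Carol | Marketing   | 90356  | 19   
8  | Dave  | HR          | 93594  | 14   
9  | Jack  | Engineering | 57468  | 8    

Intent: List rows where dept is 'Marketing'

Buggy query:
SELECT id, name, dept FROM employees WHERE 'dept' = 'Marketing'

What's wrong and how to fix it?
Bug: Single quotes denote string literals in SQL; the column name is being compared as a constant string

Fix: Reference the column as dept without single quotes

Corrected query:
SELECT id, name, dept FROM employees WHERE dept = 'Marketing'

Result:
id | name  | dept     
---+-------+----------
2  | Bob   | Marketing
7  | Carol | Marketing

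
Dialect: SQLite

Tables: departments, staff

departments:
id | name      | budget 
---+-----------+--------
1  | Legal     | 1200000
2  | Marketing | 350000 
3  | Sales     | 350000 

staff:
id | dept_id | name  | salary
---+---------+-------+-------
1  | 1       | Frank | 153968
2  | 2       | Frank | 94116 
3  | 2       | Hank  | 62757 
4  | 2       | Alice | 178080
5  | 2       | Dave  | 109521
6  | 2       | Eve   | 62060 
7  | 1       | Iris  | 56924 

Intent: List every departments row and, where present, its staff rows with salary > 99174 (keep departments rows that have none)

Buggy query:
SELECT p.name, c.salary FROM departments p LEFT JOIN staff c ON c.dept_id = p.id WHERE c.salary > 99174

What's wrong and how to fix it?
Bug: Filtering c.salary in WHERE discards the NULL rows produced by LEFT JOIN, turning it into an inner join

Fix: Put 'c.salary > 99174' in the JOIN's ON clause instead of WHERE

Corrected query:
SELECT p.name, c.salary FROM departments p LEFT JOIN staff c ON c.dept_id = p.id AND c.salary > 99174

Result:
name      | salary
----------+-------
Legal     | 153968
Marketing | 109521
Marketing | 178080
Sales     | NULL  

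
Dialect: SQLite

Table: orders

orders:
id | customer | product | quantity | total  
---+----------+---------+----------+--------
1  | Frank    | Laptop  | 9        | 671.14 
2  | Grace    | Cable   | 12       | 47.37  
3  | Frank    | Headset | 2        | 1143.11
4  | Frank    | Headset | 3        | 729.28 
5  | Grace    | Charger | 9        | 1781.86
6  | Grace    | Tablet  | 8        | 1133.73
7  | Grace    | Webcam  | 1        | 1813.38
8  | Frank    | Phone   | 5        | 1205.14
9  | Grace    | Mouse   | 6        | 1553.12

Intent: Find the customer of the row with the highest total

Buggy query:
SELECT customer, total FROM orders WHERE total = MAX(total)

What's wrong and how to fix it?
Bug: WHERE is evaluated per row; an aggregate over the whole table isn't defined there

Fix: Wrap MAX in a scalar subquery so WHERE compares against a single value

Corrected query:
SELECT customer, total FROM orders WHERE total = (SELECT MAX(total) FROM orders)

Result:
customer | total  
---------+--------
Grace    | 1813.38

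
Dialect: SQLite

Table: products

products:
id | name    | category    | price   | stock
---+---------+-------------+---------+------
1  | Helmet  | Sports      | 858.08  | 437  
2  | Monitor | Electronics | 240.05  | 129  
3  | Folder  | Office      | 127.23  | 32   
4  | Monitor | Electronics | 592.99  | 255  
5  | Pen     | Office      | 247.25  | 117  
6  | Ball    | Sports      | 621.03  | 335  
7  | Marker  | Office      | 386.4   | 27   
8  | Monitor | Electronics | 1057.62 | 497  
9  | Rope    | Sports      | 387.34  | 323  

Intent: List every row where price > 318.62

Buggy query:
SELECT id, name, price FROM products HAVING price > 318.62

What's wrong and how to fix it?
Bug: HAVING filters the output of aggregation, but this query has no GROUP BY and no aggregate functions, so SQLite rejects it (HAVING clause on a non-aggregate query); the condition here is per row

Fix: Replace HAVING with WHERE since the condition applies to individual rows

Corrected query:
SELECT id, name, price FROM products WHERE price > 318.62

Result:
id | name    | price  
---+---------+--------
1  | Helmet  | 858.08 
4  | Monitor | 592.99 
6  | Ball    | 621.03 
7  | Marker  | 386.4  
8  | Monitor | 1057.62
9  | Rope    | 387.34 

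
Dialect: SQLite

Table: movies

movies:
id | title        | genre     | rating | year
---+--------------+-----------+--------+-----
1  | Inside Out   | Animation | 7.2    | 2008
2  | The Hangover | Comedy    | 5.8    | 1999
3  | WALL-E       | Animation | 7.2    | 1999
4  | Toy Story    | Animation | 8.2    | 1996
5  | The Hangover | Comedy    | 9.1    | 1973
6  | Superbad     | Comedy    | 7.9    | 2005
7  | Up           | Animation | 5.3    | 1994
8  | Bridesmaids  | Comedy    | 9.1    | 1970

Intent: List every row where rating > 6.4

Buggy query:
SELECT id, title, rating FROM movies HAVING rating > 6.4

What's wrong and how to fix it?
Bug: HAVING filters the output of aggregation, but this query has no GROUP BY and no aggregate functions, so SQLite rejects it (HAVING clause on a non-aggregate query); the condition here is per row

Fix: Use WHERE for row-level filtering

Corrected query:
SELECT id, title, rating FROM movies WHERE rating > 6.4

Result:
id | title        | rating
---+--------------+-------
1  | Inside Out   | 7.2   
3  | WALL-E       | 7.2   
4  | Toy Story    | 8.2   
5  | The Hangover | 9.1   
6  | Superbad     | 7.9   
8  | Bridesmaids  | 9.1   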